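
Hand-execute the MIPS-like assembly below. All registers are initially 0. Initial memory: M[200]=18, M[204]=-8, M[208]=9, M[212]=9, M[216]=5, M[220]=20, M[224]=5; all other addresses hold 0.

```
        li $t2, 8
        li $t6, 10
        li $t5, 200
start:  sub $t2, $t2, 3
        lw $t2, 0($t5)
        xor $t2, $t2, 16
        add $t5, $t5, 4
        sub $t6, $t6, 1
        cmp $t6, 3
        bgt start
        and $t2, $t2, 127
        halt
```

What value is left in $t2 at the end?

21

li $t2, 8 → $t2=8
li $t6, 10 → $t6=10
li $t5, 200 → $t5=200
sub $t2, $t2, 3 → $t2=8-3=5
lw $t2, 0($t5) → $t2=M[200]=18
xor $t2, $t2, 16 → $t2=18^16=2
add $t5, $t5, 4 → $t5=200+4=204
sub $t6, $t6, 1 → $t6=10-1=9
cmp $t6, 3  (cmp 9,3)
bgt start: taken
sub $t2, $t2, 3 → $t2=2-3=-1
lw $t2, 0($t5) → $t2=M[204]=-8
xor $t2, $t2, 16 → $t2=(-8)^16=-24
add $t5, $t5, 4 → $t5=204+4=208
sub $t6, $t6, 1 → $t6=9-1=8
cmp $t6, 3  (cmp 8,3)
bgt start: taken
sub $t2, $t2, 3 → $t2=(-24)-3=-27
lw $t2, 0($t5) → $t2=M[208]=9
xor $t2, $t2, 16 → $t2=9^16=25
add $t5, $t5, 4 → $t5=208+4=212
sub $t6, $t6, 1 → $t6=8-1=7
cmp $t6, 3  (cmp 7,3)
bgt start: taken
sub $t2, $t2, 3 → $t2=25-3=22
lw $t2, 0($t5) → $t2=M[212]=9
xor $t2, $t2, 16 → $t2=9^16=25
add $t5, $t5, 4 → $t5=212+4=216
sub $t6, $t6, 1 → $t6=7-1=6
cmp $t6, 3  (cmp 6,3)
bgt start: taken
sub $t2, $t2, 3 → $t2=25-3=22
lw $t2, 0($t5) → $t2=M[216]=5
xor $t2, $t2, 16 → $t2=5^16=21
add $t5, $t5, 4 → $t5=216+4=220
sub $t6, $t6, 1 → $t6=6-1=5
cmp $t6, 3  (cmp 5,3)
bgt start: taken
sub $t2, $t2, 3 → $t2=21-3=18
lw $t2, 0($t5) → $t2=M[220]=20
xor $t2, $t2, 16 → $t2=20^16=4
add $t5, $t5, 4 → $t5=220+4=224
sub $t6, $t6, 1 → $t6=5-1=4
cmp $t6, 3  (cmp 4,3)
bgt start: taken
sub $t2, $t2, 3 → $t2=4-3=1
lw $t2, 0($t5) → $t2=M[224]=5
xor $t2, $t2, 16 → $t2=5^16=21
add $t5, $t5, 4 → $t5=224+4=228
sub $t6, $t6, 1 → $t6=4-1=3
cmp $t6, 3  (cmp 3,3)
bgt start: not taken
and $t2, $t2, 127 → $t2=21&127=21
halt.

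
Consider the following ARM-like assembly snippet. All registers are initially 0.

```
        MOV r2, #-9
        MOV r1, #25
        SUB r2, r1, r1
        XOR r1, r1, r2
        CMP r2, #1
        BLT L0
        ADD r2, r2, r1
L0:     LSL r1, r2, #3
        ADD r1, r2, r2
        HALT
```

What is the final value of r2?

0

MOV r2, #-9 → r2=-9
MOV r1, #25 → r1=25
SUB r2, r1, r1 → r2=25-25=0
XOR r1, r1, r2 → r1=25^0=25
CMP r2, #1  (cmp 0,1)
BLT L0: taken
LSL r1, r2, #3 → r1=0<<3=0
ADD r1, r2, r2 → r1=0+0=0
halt.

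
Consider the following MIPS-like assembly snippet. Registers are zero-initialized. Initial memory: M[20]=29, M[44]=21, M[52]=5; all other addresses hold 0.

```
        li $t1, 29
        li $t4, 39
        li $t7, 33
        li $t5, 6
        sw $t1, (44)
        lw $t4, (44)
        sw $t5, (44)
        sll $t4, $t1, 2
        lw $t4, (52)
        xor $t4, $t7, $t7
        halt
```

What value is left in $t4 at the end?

after li $t1, 29: $t1=29
after li $t4, 39: $t4=39
after li $t7, 33: $t7=33
after li $t5, 6: $t5=6
sw $t1, (44) → M[44]=29
after lw $t4, (44): $t4=M[44]=29
sw $t5, (44) → M[44]=6
after sll $t4, $t1, 2: $t4=29<<2=116
after lw $t4, (52): $t4=M[52]=5
after xor $t4, $t7, $t7: $t4=33^33=0
halt.

0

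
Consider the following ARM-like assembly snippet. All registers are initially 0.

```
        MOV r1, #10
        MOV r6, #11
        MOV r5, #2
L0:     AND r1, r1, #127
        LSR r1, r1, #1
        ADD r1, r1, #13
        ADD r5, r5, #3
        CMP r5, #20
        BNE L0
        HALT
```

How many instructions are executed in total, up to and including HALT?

40

r1=10
r6=11
r5=2
r1=10&127=10
r1=10>>1=5
r1=5+13=18
r5=2+3=5
CMP r5, #20  (cmp 5,20)
BNE L0: taken
r1=18&127=18
r1=18>>1=9
r1=9+13=22
r5=5+3=8
CMP r5, #20  (cmp 8,20)
BNE L0: taken
r1=22&127=22
r1=22>>1=11
r1=11+13=24
r5=8+3=11
CMP r5, #20  (cmp 11,20)
BNE L0: taken
r1=24&127=24
r1=24>>1=12
r1=12+13=25
r5=11+3=14
CMP r5, #20  (cmp 14,20)
BNE L0: taken
r1=25&127=25
r1=25>>1=12
r1=12+13=25
r5=14+3=17
CMP r5, #20  (cmp 17,20)
BNE L0: taken
r1=25&127=25
r1=25>>1=12
r1=12+13=25
r5=17+3=20
CMP r5, #20  (cmp 20,20)
BNE L0: not taken
halt.
Total executed instructions: 40.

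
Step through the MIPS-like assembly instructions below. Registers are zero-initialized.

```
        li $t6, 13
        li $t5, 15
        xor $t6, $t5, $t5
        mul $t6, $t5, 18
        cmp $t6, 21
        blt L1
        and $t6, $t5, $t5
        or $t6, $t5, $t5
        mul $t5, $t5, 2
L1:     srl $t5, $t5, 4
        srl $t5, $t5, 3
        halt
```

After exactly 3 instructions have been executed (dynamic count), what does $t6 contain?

$t6=13
$t5=15
$t6=15^15=0
After step 3: $t6 = 0.

0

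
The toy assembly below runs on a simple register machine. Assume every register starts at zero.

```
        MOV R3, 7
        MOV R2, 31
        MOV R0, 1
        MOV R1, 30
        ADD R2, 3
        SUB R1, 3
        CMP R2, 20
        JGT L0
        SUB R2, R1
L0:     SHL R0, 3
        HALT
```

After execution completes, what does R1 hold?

27

R3=7
R2=31
R0=1
R1=30
R2=31+3=34
R1=30-3=27
CMP R2, 20  (cmp 34,20)
JGT L0: taken
R0=1<<3=8
halt.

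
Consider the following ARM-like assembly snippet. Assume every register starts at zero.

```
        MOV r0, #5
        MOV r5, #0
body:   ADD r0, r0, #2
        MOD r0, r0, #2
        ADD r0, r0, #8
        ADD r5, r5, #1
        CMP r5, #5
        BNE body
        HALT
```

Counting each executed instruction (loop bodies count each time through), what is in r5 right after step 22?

3

r0=5
r5=0
r0=5+2=7
r0=7%2=1
r0=1+8=9
r5=0+1=1
CMP r5, #5  (cmp 1,5)
BNE body: taken
r0=9+2=11
r0=11%2=1
r0=1+8=9
r5=1+1=2
CMP r5, #5  (cmp 2,5)
BNE body: taken
r0=9+2=11
r0=11%2=1
r0=1+8=9
r5=2+1=3
CMP r5, #5  (cmp 3,5)
BNE body: taken
r0=9+2=11
r0=11%2=1
After step 22: r5 = 3.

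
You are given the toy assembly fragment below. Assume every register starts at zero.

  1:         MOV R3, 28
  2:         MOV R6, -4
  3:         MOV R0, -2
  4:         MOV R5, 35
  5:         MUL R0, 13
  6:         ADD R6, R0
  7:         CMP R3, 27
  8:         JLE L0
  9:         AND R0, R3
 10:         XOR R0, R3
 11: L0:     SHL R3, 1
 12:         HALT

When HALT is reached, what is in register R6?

MOV R3, 28 → R3=28
MOV R6, -4 → R6=-4
MOV R0, -2 → R0=-2
MOV R5, 35 → R5=35
MUL R0, 13 → R0=(-2)*13=-26
ADD R6, R0 → R6=(-4)+(-26)=-30
CMP R3, 27  (cmp 28,27)
JLE L0: not taken
AND R0, R3 → R0=(-26)&28=4
XOR R0, R3 → R0=4^28=24
SHL R3, 1 → R3=28<<1=56
halt.

-30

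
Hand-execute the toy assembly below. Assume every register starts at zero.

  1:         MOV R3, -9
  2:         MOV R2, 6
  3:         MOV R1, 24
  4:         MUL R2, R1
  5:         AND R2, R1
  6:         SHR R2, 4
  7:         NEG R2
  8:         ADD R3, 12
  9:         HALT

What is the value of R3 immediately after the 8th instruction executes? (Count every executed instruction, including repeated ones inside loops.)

3

after MOV R3, -9: R3=-9
after MOV R2, 6: R2=6
after MOV R1, 24: R1=24
after MUL R2, R1: R2=6*24=144
after AND R2, R1: R2=144&24=16
after SHR R2, 4: R2=16>>4=1
after NEG R2: R2=-(1)=-1
after ADD R3, 12: R3=(-9)+12=3
After step 8: R3 = 3.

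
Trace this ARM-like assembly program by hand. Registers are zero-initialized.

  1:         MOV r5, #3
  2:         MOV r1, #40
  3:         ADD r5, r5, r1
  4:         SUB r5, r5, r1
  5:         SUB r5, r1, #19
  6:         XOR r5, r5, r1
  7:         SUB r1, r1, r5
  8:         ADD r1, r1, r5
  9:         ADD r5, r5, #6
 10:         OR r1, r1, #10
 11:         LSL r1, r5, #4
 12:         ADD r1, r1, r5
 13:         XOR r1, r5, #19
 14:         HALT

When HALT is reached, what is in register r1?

MOV r5, #3 → r5=3
MOV r1, #40 → r1=40
ADD r5, r5, r1 → r5=3+40=43
SUB r5, r5, r1 → r5=43-40=3
SUB r5, r1, #19 → r5=40-19=21
XOR r5, r5, r1 → r5=21^40=61
SUB r1, r1, r5 → r1=40-61=-21
ADD r1, r1, r5 → r1=(-21)+61=40
ADD r5, r5, #6 → r5=61+6=67
OR r1, r1, #10 → r1=40|10=42
LSL r1, r5, #4 → r1=67<<4=1072
ADD r1, r1, r5 → r1=1072+67=1139
XOR r1, r5, #19 → r1=67^19=80
halt.

80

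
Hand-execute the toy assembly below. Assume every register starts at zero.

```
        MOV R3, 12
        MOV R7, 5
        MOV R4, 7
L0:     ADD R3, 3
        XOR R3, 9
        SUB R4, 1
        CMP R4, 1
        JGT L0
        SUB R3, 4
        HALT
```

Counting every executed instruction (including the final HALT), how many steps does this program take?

35

R3=12
R7=5
R4=7
R3=12+3=15
R3=15^9=6
R4=7-1=6
CMP R4, 1  (cmp 6,1)
JGT L0: taken
R3=6+3=9
R3=9^9=0
R4=6-1=5
CMP R4, 1  (cmp 5,1)
JGT L0: taken
R3=0+3=3
R3=3^9=10
R4=5-1=4
CMP R4, 1  (cmp 4,1)
JGT L0: taken
R3=10+3=13
R3=13^9=4
R4=4-1=3
CMP R4, 1  (cmp 3,1)
JGT L0: taken
R3=4+3=7
R3=7^9=14
R4=3-1=2
CMP R4, 1  (cmp 2,1)
JGT L0: taken
R3=14+3=17
R3=17^9=24
R4=2-1=1
CMP R4, 1  (cmp 1,1)
JGT L0: not taken
R3=24-4=20
halt.
Total executed instructions: 35.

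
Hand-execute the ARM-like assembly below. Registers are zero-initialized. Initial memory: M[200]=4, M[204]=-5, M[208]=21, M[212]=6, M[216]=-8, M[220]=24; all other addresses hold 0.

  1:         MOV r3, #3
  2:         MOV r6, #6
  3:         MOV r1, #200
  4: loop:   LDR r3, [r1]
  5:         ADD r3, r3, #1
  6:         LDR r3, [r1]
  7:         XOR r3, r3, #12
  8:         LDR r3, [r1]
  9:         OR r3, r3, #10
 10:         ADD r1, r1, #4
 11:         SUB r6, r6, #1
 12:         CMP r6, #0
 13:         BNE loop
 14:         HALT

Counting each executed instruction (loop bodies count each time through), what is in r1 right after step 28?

208

MOV r3, #3 → r3=3
MOV r6, #6 → r6=6
MOV r1, #200 → r1=200
LDR r3, [r1] → r3=M[200]=4
ADD r3, r3, #1 → r3=4+1=5
LDR r3, [r1] → r3=M[200]=4
XOR r3, r3, #12 → r3=4^12=8
LDR r3, [r1] → r3=M[200]=4
OR r3, r3, #10 → r3=4|10=14
ADD r1, r1, #4 → r1=200+4=204
SUB r6, r6, #1 → r6=6-1=5
CMP r6, #0  (cmp 5,0)
BNE loop: taken
LDR r3, [r1] → r3=M[204]=-5
ADD r3, r3, #1 → r3=(-5)+1=-4
LDR r3, [r1] → r3=M[204]=-5
XOR r3, r3, #12 → r3=(-5)^12=-9
LDR r3, [r1] → r3=M[204]=-5
OR r3, r3, #10 → r3=(-5)|10=-5
ADD r1, r1, #4 → r1=204+4=208
SUB r6, r6, #1 → r6=5-1=4
CMP r6, #0  (cmp 4,0)
BNE loop: taken
LDR r3, [r1] → r3=M[208]=21
ADD r3, r3, #1 → r3=21+1=22
LDR r3, [r1] → r3=M[208]=21
XOR r3, r3, #12 → r3=21^12=25
LDR r3, [r1] → r3=M[208]=21
After step 28: r1 = 208.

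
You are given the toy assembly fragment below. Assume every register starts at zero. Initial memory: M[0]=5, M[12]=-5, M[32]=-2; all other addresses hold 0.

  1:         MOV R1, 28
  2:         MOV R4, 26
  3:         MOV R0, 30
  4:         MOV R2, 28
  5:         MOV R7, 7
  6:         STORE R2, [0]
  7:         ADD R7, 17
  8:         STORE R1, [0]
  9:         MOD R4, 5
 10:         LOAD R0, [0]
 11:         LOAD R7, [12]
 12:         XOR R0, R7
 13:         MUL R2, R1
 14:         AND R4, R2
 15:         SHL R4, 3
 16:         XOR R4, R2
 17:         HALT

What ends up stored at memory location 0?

after MOV R1, 28: R1=28
after MOV R4, 26: R4=26
after MOV R0, 30: R0=30
after MOV R2, 28: R2=28
after MOV R7, 7: R7=7
STORE R2, [0] → M[0]=28
after ADD R7, 17: R7=7+17=24
STORE R1, [0] → M[0]=28
after MOD R4, 5: R4=26%5=1
after LOAD R0, [0]: R0=M[0]=28
after LOAD R7, [12]: R7=M[12]=-5
after XOR R0, R7: R0=28^(-5)=-25
after MUL R2, R1: R2=28*28=784
after AND R4, R2: R4=1&784=0
after SHL R4, 3: R4=0<<3=0
after XOR R4, R2: R4=0^784=784
halt.

28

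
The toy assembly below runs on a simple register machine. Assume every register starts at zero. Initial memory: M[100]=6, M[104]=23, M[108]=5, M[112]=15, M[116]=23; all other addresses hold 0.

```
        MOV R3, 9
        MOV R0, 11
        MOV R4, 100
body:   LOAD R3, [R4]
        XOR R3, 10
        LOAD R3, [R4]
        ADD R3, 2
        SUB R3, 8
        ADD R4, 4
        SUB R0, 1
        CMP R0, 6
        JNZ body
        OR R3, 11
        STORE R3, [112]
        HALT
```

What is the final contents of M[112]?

after MOV R3, 9: R3=9
after MOV R0, 11: R0=11
after MOV R4, 100: R4=100
after LOAD R3, [R4]: R3=M[100]=6
after XOR R3, 10: R3=6^10=12
after LOAD R3, [R4]: R3=M[100]=6
after ADD R3, 2: R3=6+2=8
after SUB R3, 8: R3=8-8=0
after ADD R4, 4: R4=100+4=104
after SUB R0, 1: R0=11-1=10
CMP R0, 6  (cmp 10,6)
JNZ body: taken
after LOAD R3, [R4]: R3=M[104]=23
after XOR R3, 10: R3=23^10=29
after LOAD R3, [R4]: R3=M[104]=23
after ADD R3, 2: R3=23+2=25
after SUB R3, 8: R3=25-8=17
after ADD R4, 4: R4=104+4=108
after SUB R0, 1: R0=10-1=9
CMP R0, 6  (cmp 9,6)
JNZ body: taken
after LOAD R3, [R4]: R3=M[108]=5
after XOR R3, 10: R3=5^10=15
after LOAD R3, [R4]: R3=M[108]=5
after ADD R3, 2: R3=5+2=7
after SUB R3, 8: R3=7-8=-1
after ADD R4, 4: R4=108+4=112
after SUB R0, 1: R0=9-1=8
CMP R0, 6  (cmp 8,6)
JNZ body: taken
after LOAD R3, [R4]: R3=M[112]=15
after XOR R3, 10: R3=15^10=5
after LOAD R3, [R4]: R3=M[112]=15
after ADD R3, 2: R3=15+2=17
after SUB R3, 8: R3=17-8=9
after ADD R4, 4: R4=112+4=116
after SUB R0, 1: R0=8-1=7
CMP R0, 6  (cmp 7,6)
JNZ body: taken
after LOAD R3, [R4]: R3=M[116]=23
after XOR R3, 10: R3=23^10=29
after LOAD R3, [R4]: R3=M[116]=23
after ADD R3, 2: R3=23+2=25
after SUB R3, 8: R3=25-8=17
after ADD R4, 4: R4=116+4=120
after SUB R0, 1: R0=7-1=6
CMP R0, 6  (cmp 6,6)
JNZ body: not taken
after OR R3, 11: R3=17|11=27
STORE R3, [112] → M[112]=27
halt.

27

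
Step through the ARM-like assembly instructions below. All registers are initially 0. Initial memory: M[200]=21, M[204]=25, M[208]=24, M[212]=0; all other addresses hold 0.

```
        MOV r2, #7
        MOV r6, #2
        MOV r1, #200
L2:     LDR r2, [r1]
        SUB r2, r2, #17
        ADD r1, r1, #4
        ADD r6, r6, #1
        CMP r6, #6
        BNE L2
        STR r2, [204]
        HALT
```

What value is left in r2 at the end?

after MOV r2, #7: r2=7
after MOV r6, #2: r6=2
after MOV r1, #200: r1=200
after LDR r2, [r1]: r2=M[200]=21
after SUB r2, r2, #17: r2=21-17=4
after ADD r1, r1, #4: r1=200+4=204
after ADD r6, r6, #1: r6=2+1=3
CMP r6, #6  (cmp 3,6)
BNE L2: taken
after LDR r2, [r1]: r2=M[204]=25
after SUB r2, r2, #17: r2=25-17=8
after ADD r1, r1, #4: r1=204+4=208
after ADD r6, r6, #1: r6=3+1=4
CMP r6, #6  (cmp 4,6)
BNE L2: taken
after LDR r2, [r1]: r2=M[208]=24
after SUB r2, r2, #17: r2=24-17=7
after ADD r1, r1, #4: r1=208+4=212
after ADD r6, r6, #1: r6=4+1=5
CMP r6, #6  (cmp 5,6)
BNE L2: taken
after LDR r2, [r1]: r2=M[212]=0
after SUB r2, r2, #17: r2=0-17=-17
after ADD r1, r1, #4: r1=212+4=216
after ADD r6, r6, #1: r6=5+1=6
CMP r6, #6  (cmp 6,6)
BNE L2: not taken
STR r2, [204] → M[204]=-17
halt.

-17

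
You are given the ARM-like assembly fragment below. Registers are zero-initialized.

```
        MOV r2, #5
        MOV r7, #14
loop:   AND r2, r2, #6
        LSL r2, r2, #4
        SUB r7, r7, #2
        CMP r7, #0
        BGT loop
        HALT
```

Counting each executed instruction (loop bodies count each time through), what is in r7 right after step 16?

8

r2=5
r7=14
r2=5&6=4
r2=4<<4=64
r7=14-2=12
CMP r7, #0  (cmp 12,0)
BGT loop: taken
r2=64&6=0
r2=0<<4=0
r7=12-2=10
CMP r7, #0  (cmp 10,0)
BGT loop: taken
r2=0&6=0
r2=0<<4=0
r7=10-2=8
CMP r7, #0  (cmp 8,0)
After step 16: r7 = 8.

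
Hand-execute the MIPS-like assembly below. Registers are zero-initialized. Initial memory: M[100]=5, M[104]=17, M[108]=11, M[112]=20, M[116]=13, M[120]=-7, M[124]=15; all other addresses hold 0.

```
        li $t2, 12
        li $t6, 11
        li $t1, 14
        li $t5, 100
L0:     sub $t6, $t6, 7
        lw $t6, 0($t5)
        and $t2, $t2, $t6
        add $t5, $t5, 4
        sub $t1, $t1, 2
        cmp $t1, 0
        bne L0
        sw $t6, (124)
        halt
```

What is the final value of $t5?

$t2=12
$t6=11
$t1=14
$t5=100
$t6=11-7=4
$t6=M[100]=5
$t2=12&5=4
$t5=100+4=104
$t1=14-2=12
cmp $t1, 0  (cmp 12,0)
bne L0: taken
$t6=5-7=-2
$t6=M[104]=17
$t2=4&17=0
$t5=104+4=108
$t1=12-2=10
cmp $t1, 0  (cmp 10,0)
bne L0: taken
$t6=17-7=10
$t6=M[108]=11
$t2=0&11=0
$t5=108+4=112
$t1=10-2=8
cmp $t1, 0  (cmp 8,0)
bne L0: taken
$t6=11-7=4
$t6=M[112]=20
$t2=0&20=0
$t5=112+4=116
$t1=8-2=6
cmp $t1, 0  (cmp 6,0)
bne L0: taken
$t6=20-7=13
$t6=M[116]=13
$t2=0&13=0
$t5=116+4=120
$t1=6-2=4
cmp $t1, 0  (cmp 4,0)
bne L0: taken
$t6=13-7=6
$t6=M[120]=-7
$t2=0&(-7)=0
$t5=120+4=124
$t1=4-2=2
cmp $t1, 0  (cmp 2,0)
bne L0: taken
$t6=(-7)-7=-14
$t6=M[124]=15
$t2=0&15=0
$t5=124+4=128
$t1=2-2=0
cmp $t1, 0  (cmp 0,0)
bne L0: not taken
sw $t6, (124) → M[124]=15
halt.

128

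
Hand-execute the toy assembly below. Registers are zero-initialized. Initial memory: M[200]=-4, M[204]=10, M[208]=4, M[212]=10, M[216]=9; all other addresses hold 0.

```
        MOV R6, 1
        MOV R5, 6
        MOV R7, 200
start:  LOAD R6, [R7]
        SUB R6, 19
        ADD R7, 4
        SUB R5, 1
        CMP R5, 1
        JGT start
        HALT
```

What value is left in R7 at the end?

after MOV R6, 1: R6=1
after MOV R5, 6: R5=6
after MOV R7, 200: R7=200
after LOAD R6, [R7]: R6=M[200]=-4
after SUB R6, 19: R6=(-4)-19=-23
after ADD R7, 4: R7=200+4=204
after SUB R5, 1: R5=6-1=5
CMP R5, 1  (cmp 5,1)
JGT start: taken
after LOAD R6, [R7]: R6=M[204]=10
after SUB R6, 19: R6=10-19=-9
after ADD R7, 4: R7=204+4=208
after SUB R5, 1: R5=5-1=4
CMP R5, 1  (cmp 4,1)
JGT start: taken
after LOAD R6, [R7]: R6=M[208]=4
after SUB R6, 19: R6=4-19=-15
after ADD R7, 4: R7=208+4=212
after SUB R5, 1: R5=4-1=3
CMP R5, 1  (cmp 3,1)
JGT start: taken
after LOAD R6, [R7]: R6=M[212]=10
after SUB R6, 19: R6=10-19=-9
after ADD R7, 4: R7=212+4=216
after SUB R5, 1: R5=3-1=2
CMP R5, 1  (cmp 2,1)
JGT start: taken
after LOAD R6, [R7]: R6=M[216]=9
after SUB R6, 19: R6=9-19=-10
after ADD R7, 4: R7=216+4=220
after SUB R5, 1: R5=2-1=1
CMP R5, 1  (cmp 1,1)
JGT start: not taken
halt.

220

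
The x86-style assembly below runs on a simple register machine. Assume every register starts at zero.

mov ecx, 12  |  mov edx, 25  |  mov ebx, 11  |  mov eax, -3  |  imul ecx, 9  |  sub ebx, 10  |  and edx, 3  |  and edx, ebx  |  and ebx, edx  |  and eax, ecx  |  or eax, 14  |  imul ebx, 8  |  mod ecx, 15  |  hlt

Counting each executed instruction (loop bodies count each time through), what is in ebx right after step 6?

1

after mov ecx, 12: ecx=12
after mov edx, 25: edx=25
after mov ebx, 11: ebx=11
after mov eax, -3: eax=-3
after imul ecx, 9: ecx=12*9=108
after sub ebx, 10: ebx=11-10=1
After step 6: ebx = 1.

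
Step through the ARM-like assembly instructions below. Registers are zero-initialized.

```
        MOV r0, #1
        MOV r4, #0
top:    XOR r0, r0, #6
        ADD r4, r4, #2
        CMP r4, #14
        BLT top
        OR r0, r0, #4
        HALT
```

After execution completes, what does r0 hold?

r0=1
r4=0
r0=1^6=7
r4=0+2=2
CMP r4, #14  (cmp 2,14)
BLT top: taken
r0=7^6=1
r4=2+2=4
CMP r4, #14  (cmp 4,14)
BLT top: taken
r0=1^6=7
r4=4+2=6
CMP r4, #14  (cmp 6,14)
BLT top: taken
r0=7^6=1
r4=6+2=8
CMP r4, #14  (cmp 8,14)
BLT top: taken
r0=1^6=7
r4=8+2=10
CMP r4, #14  (cmp 10,14)
BLT top: taken
r0=7^6=1
r4=10+2=12
CMP r4, #14  (cmp 12,14)
BLT top: taken
r0=1^6=7
r4=12+2=14
CMP r4, #14  (cmp 14,14)
BLT top: not taken
r0=7|4=7
halt.

7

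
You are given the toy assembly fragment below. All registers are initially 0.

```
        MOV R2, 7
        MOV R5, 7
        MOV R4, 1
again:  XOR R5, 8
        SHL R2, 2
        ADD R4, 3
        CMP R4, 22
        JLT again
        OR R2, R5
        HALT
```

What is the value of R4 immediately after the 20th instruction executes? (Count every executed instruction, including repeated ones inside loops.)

10

after MOV R2, 7: R2=7
after MOV R5, 7: R5=7
after MOV R4, 1: R4=1
after XOR R5, 8: R5=7^8=15
after SHL R2, 2: R2=7<<2=28
after ADD R4, 3: R4=1+3=4
CMP R4, 22  (cmp 4,22)
JLT again: taken
after XOR R5, 8: R5=15^8=7
after SHL R2, 2: R2=28<<2=112
after ADD R4, 3: R4=4+3=7
CMP R4, 22  (cmp 7,22)
JLT again: taken
after XOR R5, 8: R5=7^8=15
after SHL R2, 2: R2=112<<2=448
after ADD R4, 3: R4=7+3=10
CMP R4, 22  (cmp 10,22)
JLT again: taken
after XOR R5, 8: R5=15^8=7
after SHL R2, 2: R2=448<<2=1792
After step 20: R4 = 10.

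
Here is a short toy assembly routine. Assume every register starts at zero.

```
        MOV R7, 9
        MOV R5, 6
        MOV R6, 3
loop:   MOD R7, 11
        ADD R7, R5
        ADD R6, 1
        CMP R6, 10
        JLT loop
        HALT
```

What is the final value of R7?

7

R7=9
R5=6
R6=3
R7=9%11=9
R7=9+6=15
R6=3+1=4
CMP R6, 10  (cmp 4,10)
JLT loop: taken
R7=15%11=4
R7=4+6=10
R6=4+1=5
CMP R6, 10  (cmp 5,10)
JLT loop: taken
R7=10%11=10
R7=10+6=16
R6=5+1=6
CMP R6, 10  (cmp 6,10)
JLT loop: taken
R7=16%11=5
R7=5+6=11
R6=6+1=7
CMP R6, 10  (cmp 7,10)
JLT loop: taken
R7=11%11=0
R7=0+6=6
R6=7+1=8
CMP R6, 10  (cmp 8,10)
JLT loop: taken
R7=6%11=6
R7=6+6=12
R6=8+1=9
CMP R6, 10  (cmp 9,10)
JLT loop: taken
R7=12%11=1
R7=1+6=7
R6=9+1=10
CMP R6, 10  (cmp 10,10)
JLT loop: not taken
halt.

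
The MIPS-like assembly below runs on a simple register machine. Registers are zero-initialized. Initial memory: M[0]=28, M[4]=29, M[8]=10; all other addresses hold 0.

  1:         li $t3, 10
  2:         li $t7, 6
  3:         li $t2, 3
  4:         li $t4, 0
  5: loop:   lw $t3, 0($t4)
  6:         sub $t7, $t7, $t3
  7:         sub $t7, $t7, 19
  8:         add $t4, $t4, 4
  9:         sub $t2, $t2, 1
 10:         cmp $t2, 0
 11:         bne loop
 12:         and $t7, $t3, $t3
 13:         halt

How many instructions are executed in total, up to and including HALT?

$t3=10
$t7=6
$t2=3
$t4=0
$t3=M[0]=28
$t7=6-28=-22
$t7=(-22)-19=-41
$t4=0+4=4
$t2=3-1=2
cmp $t2, 0  (cmp 2,0)
bne loop: taken
$t3=M[4]=29
$t7=(-41)-29=-70
$t7=(-70)-19=-89
$t4=4+4=8
$t2=2-1=1
cmp $t2, 0  (cmp 1,0)
bne loop: taken
$t3=M[8]=10
$t7=(-89)-10=-99
$t7=(-99)-19=-118
$t4=8+4=12
$t2=1-1=0
cmp $t2, 0  (cmp 0,0)
bne loop: not taken
$t7=10&10=10
halt.
Total executed instructions: 27.

27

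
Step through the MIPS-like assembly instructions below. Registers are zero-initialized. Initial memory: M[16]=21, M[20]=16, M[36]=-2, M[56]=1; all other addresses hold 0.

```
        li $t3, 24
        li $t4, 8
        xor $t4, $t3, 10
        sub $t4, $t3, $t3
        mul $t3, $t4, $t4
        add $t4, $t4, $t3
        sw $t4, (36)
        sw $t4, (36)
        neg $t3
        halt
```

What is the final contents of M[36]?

0

li $t3, 24 → $t3=24
li $t4, 8 → $t4=8
xor $t4, $t3, 10 → $t4=24^10=18
sub $t4, $t3, $t3 → $t4=24-24=0
mul $t3, $t4, $t4 → $t3=0*0=0
add $t4, $t4, $t3 → $t4=0+0=0
sw $t4, (36) → M[36]=0
sw $t4, (36) → M[36]=0
neg $t3 → $t3=-(0)=0
halt.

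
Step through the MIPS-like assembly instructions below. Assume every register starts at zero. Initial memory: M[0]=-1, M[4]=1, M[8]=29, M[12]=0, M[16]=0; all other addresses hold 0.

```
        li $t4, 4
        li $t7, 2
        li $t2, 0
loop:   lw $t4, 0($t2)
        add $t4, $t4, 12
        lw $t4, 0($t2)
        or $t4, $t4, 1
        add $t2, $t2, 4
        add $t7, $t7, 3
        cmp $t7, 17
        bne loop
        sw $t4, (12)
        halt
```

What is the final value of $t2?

li $t4, 4 → $t4=4
li $t7, 2 → $t7=2
li $t2, 0 → $t2=0
lw $t4, 0($t2) → $t4=M[0]=-1
add $t4, $t4, 12 → $t4=(-1)+12=11
lw $t4, 0($t2) → $t4=M[0]=-1
or $t4, $t4, 1 → $t4=(-1)|1=-1
add $t2, $t2, 4 → $t2=0+4=4
add $t7, $t7, 3 → $t7=2+3=5
cmp $t7, 17  (cmp 5,17)
bne loop: taken
lw $t4, 0($t2) → $t4=M[4]=1
add $t4, $t4, 12 → $t4=1+12=13
lw $t4, 0($t2) → $t4=M[4]=1
or $t4, $t4, 1 → $t4=1|1=1
add $t2, $t2, 4 → $t2=4+4=8
add $t7, $t7, 3 → $t7=5+3=8
cmp $t7, 17  (cmp 8,17)
bne loop: taken
lw $t4, 0($t2) → $t4=M[8]=29
add $t4, $t4, 12 → $t4=29+12=41
lw $t4, 0($t2) → $t4=M[8]=29
or $t4, $t4, 1 → $t4=29|1=29
add $t2, $t2, 4 → $t2=8+4=12
add $t7, $t7, 3 → $t7=8+3=11
cmp $t7, 17  (cmp 11,17)
bne loop: taken
lw $t4, 0($t2) → $t4=M[12]=0
add $t4, $t4, 12 → $t4=0+12=12
lw $t4, 0($t2) → $t4=M[12]=0
or $t4, $t4, 1 → $t4=0|1=1
add $t2, $t2, 4 → $t2=12+4=16
add $t7, $t7, 3 → $t7=11+3=14
cmp $t7, 17  (cmp 14,17)
bne loop: taken
lw $t4, 0($t2) → $t4=M[16]=0
add $t4, $t4, 12 → $t4=0+12=12
lw $t4, 0($t2) → $t4=M[16]=0
or $t4, $t4, 1 → $t4=0|1=1
add $t2, $t2, 4 → $t2=16+4=20
add $t7, $t7, 3 → $t7=14+3=17
cmp $t7, 17  (cmp 17,17)
bne loop: not taken
sw $t4, (12) → M[12]=1
halt.

20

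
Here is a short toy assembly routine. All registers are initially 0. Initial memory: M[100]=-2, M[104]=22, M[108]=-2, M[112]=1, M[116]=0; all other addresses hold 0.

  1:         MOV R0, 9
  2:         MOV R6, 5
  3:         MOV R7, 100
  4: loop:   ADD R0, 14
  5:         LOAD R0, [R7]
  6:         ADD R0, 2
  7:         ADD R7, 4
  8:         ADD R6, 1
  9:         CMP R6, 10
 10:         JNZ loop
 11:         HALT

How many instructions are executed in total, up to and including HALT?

39

R0=9
R6=5
R7=100
R0=9+14=23
R0=M[100]=-2
R0=(-2)+2=0
R7=100+4=104
R6=5+1=6
CMP R6, 10  (cmp 6,10)
JNZ loop: taken
R0=0+14=14
R0=M[104]=22
R0=22+2=24
R7=104+4=108
R6=6+1=7
CMP R6, 10  (cmp 7,10)
JNZ loop: taken
R0=24+14=38
R0=M[108]=-2
R0=(-2)+2=0
R7=108+4=112
R6=7+1=8
CMP R6, 10  (cmp 8,10)
JNZ loop: taken
R0=0+14=14
R0=M[112]=1
R0=1+2=3
R7=112+4=116
R6=8+1=9
CMP R6, 10  (cmp 9,10)
JNZ loop: taken
R0=3+14=17
R0=M[116]=0
R0=0+2=2
R7=116+4=120
R6=9+1=10
CMP R6, 10  (cmp 10,10)
JNZ loop: not taken
halt.
Total executed instructions: 39.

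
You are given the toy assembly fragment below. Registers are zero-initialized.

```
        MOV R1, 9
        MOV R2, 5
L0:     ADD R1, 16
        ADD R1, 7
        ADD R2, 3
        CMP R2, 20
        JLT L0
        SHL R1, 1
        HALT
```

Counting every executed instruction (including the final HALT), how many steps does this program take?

R1=9
R2=5
R1=9+16=25
R1=25+7=32
R2=5+3=8
CMP R2, 20  (cmp 8,20)
JLT L0: taken
R1=32+16=48
R1=48+7=55
R2=8+3=11
CMP R2, 20  (cmp 11,20)
JLT L0: taken
R1=55+16=71
R1=71+7=78
R2=11+3=14
CMP R2, 20  (cmp 14,20)
JLT L0: taken
R1=78+16=94
R1=94+7=101
R2=14+3=17
CMP R2, 20  (cmp 17,20)
JLT L0: taken
R1=101+16=117
R1=117+7=124
R2=17+3=20
CMP R2, 20  (cmp 20,20)
JLT L0: not taken
R1=124<<1=248
halt.
Total executed instructions: 29.

29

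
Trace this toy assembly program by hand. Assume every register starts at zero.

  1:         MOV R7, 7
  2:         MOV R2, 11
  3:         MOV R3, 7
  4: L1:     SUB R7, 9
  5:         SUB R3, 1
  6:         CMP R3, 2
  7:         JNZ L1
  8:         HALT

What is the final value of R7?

MOV R7, 7 → R7=7
MOV R2, 11 → R2=11
MOV R3, 7 → R3=7
SUB R7, 9 → R7=7-9=-2
SUB R3, 1 → R3=7-1=6
CMP R3, 2  (cmp 6,2)
JNZ L1: taken
SUB R7, 9 → R7=(-2)-9=-11
SUB R3, 1 → R3=6-1=5
CMP R3, 2  (cmp 5,2)
JNZ L1: taken
SUB R7, 9 → R7=(-11)-9=-20
SUB R3, 1 → R3=5-1=4
CMP R3, 2  (cmp 4,2)
JNZ L1: taken
SUB R7, 9 → R7=(-20)-9=-29
SUB R3, 1 → R3=4-1=3
CMP R3, 2  (cmp 3,2)
JNZ L1: taken
SUB R7, 9 → R7=(-29)-9=-38
SUB R3, 1 → R3=3-1=2
CMP R3, 2  (cmp 2,2)
JNZ L1: not taken
halt.

-38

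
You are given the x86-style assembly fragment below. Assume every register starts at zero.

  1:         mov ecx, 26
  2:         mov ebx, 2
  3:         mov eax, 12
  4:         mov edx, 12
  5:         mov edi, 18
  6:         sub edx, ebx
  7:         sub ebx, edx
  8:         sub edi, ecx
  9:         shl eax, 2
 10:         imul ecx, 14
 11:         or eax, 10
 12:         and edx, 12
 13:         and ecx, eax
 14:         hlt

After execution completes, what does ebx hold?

ecx=26
ebx=2
eax=12
edx=12
edi=18
edx=12-2=10
ebx=2-10=-8
edi=18-26=-8
eax=12<<2=48
ecx=26*14=364
eax=48|10=58
edx=10&12=8
ecx=364&58=40
halt.

-8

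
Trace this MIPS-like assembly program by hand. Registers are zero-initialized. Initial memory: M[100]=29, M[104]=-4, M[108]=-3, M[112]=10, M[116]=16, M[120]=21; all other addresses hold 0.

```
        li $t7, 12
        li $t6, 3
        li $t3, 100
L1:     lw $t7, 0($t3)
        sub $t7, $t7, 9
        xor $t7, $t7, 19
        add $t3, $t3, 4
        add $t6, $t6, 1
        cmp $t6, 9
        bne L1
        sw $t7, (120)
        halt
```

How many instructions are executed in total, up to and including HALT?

$t7=12
$t6=3
$t3=100
$t7=M[100]=29
$t7=29-9=20
$t7=20^19=7
$t3=100+4=104
$t6=3+1=4
cmp $t6, 9  (cmp 4,9)
bne L1: taken
$t7=M[104]=-4
$t7=(-4)-9=-13
$t7=(-13)^19=-32
$t3=104+4=108
$t6=4+1=5
cmp $t6, 9  (cmp 5,9)
bne L1: taken
$t7=M[108]=-3
$t7=(-3)-9=-12
$t7=(-12)^19=-25
$t3=108+4=112
$t6=5+1=6
cmp $t6, 9  (cmp 6,9)
bne L1: taken
$t7=M[112]=10
$t7=10-9=1
$t7=1^19=18
$t3=112+4=116
$t6=6+1=7
cmp $t6, 9  (cmp 7,9)
bne L1: taken
$t7=M[116]=16
$t7=16-9=7
$t7=7^19=20
$t3=116+4=120
$t6=7+1=8
cmp $t6, 9  (cmp 8,9)
bne L1: taken
$t7=M[120]=21
$t7=21-9=12
$t7=12^19=31
$t3=120+4=124
$t6=8+1=9
cmp $t6, 9  (cmp 9,9)
bne L1: not taken
sw $t7, (120) → M[120]=31
halt.
Total executed instructions: 47.

47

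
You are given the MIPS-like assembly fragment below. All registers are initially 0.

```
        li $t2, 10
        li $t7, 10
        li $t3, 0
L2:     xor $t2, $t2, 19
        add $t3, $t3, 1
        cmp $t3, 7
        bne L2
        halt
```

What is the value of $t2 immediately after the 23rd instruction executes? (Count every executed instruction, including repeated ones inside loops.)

25

$t2=10
$t7=10
$t3=0
$t2=10^19=25
$t3=0+1=1
cmp $t3, 7  (cmp 1,7)
bne L2: taken
$t2=25^19=10
$t3=1+1=2
cmp $t3, 7  (cmp 2,7)
bne L2: taken
$t2=10^19=25
$t3=2+1=3
cmp $t3, 7  (cmp 3,7)
bne L2: taken
$t2=25^19=10
$t3=3+1=4
cmp $t3, 7  (cmp 4,7)
bne L2: taken
$t2=10^19=25
$t3=4+1=5
cmp $t3, 7  (cmp 5,7)
bne L2: taken
After step 23: $t2 = 25.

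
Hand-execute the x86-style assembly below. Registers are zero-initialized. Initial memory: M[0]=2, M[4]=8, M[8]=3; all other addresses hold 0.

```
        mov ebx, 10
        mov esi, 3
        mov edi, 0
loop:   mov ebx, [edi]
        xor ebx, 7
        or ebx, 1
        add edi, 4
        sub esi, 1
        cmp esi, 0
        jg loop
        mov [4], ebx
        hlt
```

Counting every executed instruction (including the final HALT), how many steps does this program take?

26

after mov ebx, 10: ebx=10
after mov esi, 3: esi=3
after mov edi, 0: edi=0
after mov ebx, [edi]: ebx=M[0]=2
after xor ebx, 7: ebx=2^7=5
after or ebx, 1: ebx=5|1=5
after add edi, 4: edi=0+4=4
after sub esi, 1: esi=3-1=2
cmp esi, 0  (cmp 2,0)
jg loop: taken
after mov ebx, [edi]: ebx=M[4]=8
after xor ebx, 7: ebx=8^7=15
after or ebx, 1: ebx=15|1=15
after add edi, 4: edi=4+4=8
after sub esi, 1: esi=2-1=1
cmp esi, 0  (cmp 1,0)
jg loop: taken
after mov ebx, [edi]: ebx=M[8]=3
after xor ebx, 7: ebx=3^7=4
after or ebx, 1: ebx=4|1=5
after add edi, 4: edi=8+4=12
after sub esi, 1: esi=1-1=0
cmp esi, 0  (cmp 0,0)
jg loop: not taken
mov [4], ebx → M[4]=5
halt.
Total executed instructions: 26.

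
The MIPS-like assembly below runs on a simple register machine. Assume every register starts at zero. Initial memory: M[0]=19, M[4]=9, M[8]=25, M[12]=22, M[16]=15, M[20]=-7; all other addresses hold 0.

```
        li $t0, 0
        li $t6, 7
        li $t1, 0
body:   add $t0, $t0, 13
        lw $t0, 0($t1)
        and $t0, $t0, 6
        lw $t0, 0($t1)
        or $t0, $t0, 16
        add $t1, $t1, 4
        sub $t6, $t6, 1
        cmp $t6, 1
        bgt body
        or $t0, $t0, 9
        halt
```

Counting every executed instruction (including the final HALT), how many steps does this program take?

$t0=0
$t6=7
$t1=0
$t0=0+13=13
$t0=M[0]=19
$t0=19&6=2
$t0=M[0]=19
$t0=19|16=19
$t1=0+4=4
$t6=7-1=6
cmp $t6, 1  (cmp 6,1)
bgt body: taken
$t0=19+13=32
$t0=M[4]=9
$t0=9&6=0
$t0=M[4]=9
$t0=9|16=25
$t1=4+4=8
$t6=6-1=5
cmp $t6, 1  (cmp 5,1)
bgt body: taken
$t0=25+13=38
$t0=M[8]=25
$t0=25&6=0
$t0=M[8]=25
$t0=25|16=25
$t1=8+4=12
$t6=5-1=4
cmp $t6, 1  (cmp 4,1)
bgt body: taken
$t0=25+13=38
$t0=M[12]=22
$t0=22&6=6
$t0=M[12]=22
$t0=22|16=22
$t1=12+4=16
$t6=4-1=3
cmp $t6, 1  (cmp 3,1)
bgt body: taken
$t0=22+13=35
$t0=M[16]=15
$t0=15&6=6
$t0=M[16]=15
$t0=15|16=31
$t1=16+4=20
$t6=3-1=2
cmp $t6, 1  (cmp 2,1)
bgt body: taken
$t0=31+13=44
$t0=M[20]=-7
$t0=(-7)&6=0
$t0=M[20]=-7
$t0=(-7)|16=-7
$t1=20+4=24
$t6=2-1=1
cmp $t6, 1  (cmp 1,1)
bgt body: not taken
$t0=(-7)|9=-7
halt.
Total executed instructions: 59.

59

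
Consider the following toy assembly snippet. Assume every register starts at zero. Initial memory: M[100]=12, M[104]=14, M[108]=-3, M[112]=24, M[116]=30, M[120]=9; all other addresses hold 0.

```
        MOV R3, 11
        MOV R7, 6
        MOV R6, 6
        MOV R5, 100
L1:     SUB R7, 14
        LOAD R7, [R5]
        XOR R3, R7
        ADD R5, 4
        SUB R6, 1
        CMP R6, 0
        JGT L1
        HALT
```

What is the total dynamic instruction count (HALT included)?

R3=11
R7=6
R6=6
R5=100
R7=6-14=-8
R7=M[100]=12
R3=11^12=7
R5=100+4=104
R6=6-1=5
CMP R6, 0  (cmp 5,0)
JGT L1: taken
R7=12-14=-2
R7=M[104]=14
R3=7^14=9
R5=104+4=108
R6=5-1=4
CMP R6, 0  (cmp 4,0)
JGT L1: taken
R7=14-14=0
R7=M[108]=-3
R3=9^(-3)=-12
R5=108+4=112
R6=4-1=3
CMP R6, 0  (cmp 3,0)
JGT L1: taken
R7=(-3)-14=-17
R7=M[112]=24
R3=(-12)^24=-20
R5=112+4=116
R6=3-1=2
CMP R6, 0  (cmp 2,0)
JGT L1: taken
R7=24-14=10
R7=M[116]=30
R3=(-20)^30=-14
R5=116+4=120
R6=2-1=1
CMP R6, 0  (cmp 1,0)
JGT L1: taken
R7=30-14=16
R7=M[120]=9
R3=(-14)^9=-5
R5=120+4=124
R6=1-1=0
CMP R6, 0  (cmp 0,0)
JGT L1: not taken
halt.
Total executed instructions: 47.

47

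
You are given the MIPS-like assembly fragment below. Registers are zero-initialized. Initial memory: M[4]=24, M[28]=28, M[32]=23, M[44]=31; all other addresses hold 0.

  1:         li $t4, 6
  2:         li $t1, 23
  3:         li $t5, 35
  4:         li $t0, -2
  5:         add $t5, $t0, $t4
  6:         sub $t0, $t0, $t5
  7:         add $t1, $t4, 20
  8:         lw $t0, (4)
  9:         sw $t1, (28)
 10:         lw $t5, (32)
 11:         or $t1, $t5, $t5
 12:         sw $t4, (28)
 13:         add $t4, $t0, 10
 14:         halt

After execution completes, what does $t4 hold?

34

after li $t4, 6: $t4=6
after li $t1, 23: $t1=23
after li $t5, 35: $t5=35
after li $t0, -2: $t0=-2
after add $t5, $t0, $t4: $t5=(-2)+6=4
after sub $t0, $t0, $t5: $t0=(-2)-4=-6
after add $t1, $t4, 20: $t1=6+20=26
after lw $t0, (4): $t0=M[4]=24
sw $t1, (28) → M[28]=26
after lw $t5, (32): $t5=M[32]=23
after or $t1, $t5, $t5: $t1=23|23=23
sw $t4, (28) → M[28]=6
after add $t4, $t0, 10: $t4=24+10=34
halt.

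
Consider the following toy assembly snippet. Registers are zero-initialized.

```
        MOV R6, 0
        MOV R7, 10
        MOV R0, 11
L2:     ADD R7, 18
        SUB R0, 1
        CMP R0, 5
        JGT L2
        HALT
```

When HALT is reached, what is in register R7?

after MOV R6, 0: R6=0
after MOV R7, 10: R7=10
after MOV R0, 11: R0=11
after ADD R7, 18: R7=10+18=28
after SUB R0, 1: R0=11-1=10
CMP R0, 5  (cmp 10,5)
JGT L2: taken
after ADD R7, 18: R7=28+18=46
after SUB R0, 1: R0=10-1=9
CMP R0, 5  (cmp 9,5)
JGT L2: taken
after ADD R7, 18: R7=46+18=64
after SUB R0, 1: R0=9-1=8
CMP R0, 5  (cmp 8,5)
JGT L2: taken
after ADD R7, 18: R7=64+18=82
after SUB R0, 1: R0=8-1=7
CMP R0, 5  (cmp 7,5)
JGT L2: taken
after ADD R7, 18: R7=82+18=100
after SUB R0, 1: R0=7-1=6
CMP R0, 5  (cmp 6,5)
JGT L2: taken
after ADD R7, 18: R7=100+18=118
after SUB R0, 1: R0=6-1=5
CMP R0, 5  (cmp 5,5)
JGT L2: not taken
halt.

118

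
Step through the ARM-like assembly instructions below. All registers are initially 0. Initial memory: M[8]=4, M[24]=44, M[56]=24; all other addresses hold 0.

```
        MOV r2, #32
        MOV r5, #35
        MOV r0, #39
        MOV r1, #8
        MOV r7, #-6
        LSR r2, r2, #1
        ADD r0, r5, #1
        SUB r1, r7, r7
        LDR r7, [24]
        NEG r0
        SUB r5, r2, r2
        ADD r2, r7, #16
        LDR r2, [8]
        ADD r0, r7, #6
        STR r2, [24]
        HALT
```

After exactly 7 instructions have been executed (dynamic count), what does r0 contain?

36

after MOV r2, #32: r2=32
after MOV r5, #35: r5=35
after MOV r0, #39: r0=39
after MOV r1, #8: r1=8
after MOV r7, #-6: r7=-6
after LSR r2, r2, #1: r2=32>>1=16
after ADD r0, r5, #1: r0=35+1=36
After step 7: r0 = 36.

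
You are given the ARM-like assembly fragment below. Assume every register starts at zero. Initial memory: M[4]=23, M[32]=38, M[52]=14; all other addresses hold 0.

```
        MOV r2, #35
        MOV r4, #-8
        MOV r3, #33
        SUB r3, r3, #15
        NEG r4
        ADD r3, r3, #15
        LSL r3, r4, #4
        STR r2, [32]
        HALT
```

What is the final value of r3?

128

after MOV r2, #35: r2=35
after MOV r4, #-8: r4=-8
after MOV r3, #33: r3=33
after SUB r3, r3, #15: r3=33-15=18
after NEG r4: r4=-(-8)=8
after ADD r3, r3, #15: r3=18+15=33
after LSL r3, r4, #4: r3=8<<4=128
STR r2, [32] → M[32]=35
halt.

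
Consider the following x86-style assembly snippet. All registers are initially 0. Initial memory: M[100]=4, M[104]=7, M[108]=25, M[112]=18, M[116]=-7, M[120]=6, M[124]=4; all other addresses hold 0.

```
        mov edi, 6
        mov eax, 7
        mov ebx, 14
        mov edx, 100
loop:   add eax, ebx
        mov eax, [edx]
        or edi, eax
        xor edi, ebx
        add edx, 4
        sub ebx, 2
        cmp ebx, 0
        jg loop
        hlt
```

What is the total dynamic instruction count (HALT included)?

61

edi=6
eax=7
ebx=14
edx=100
eax=7+14=21
eax=M[100]=4
edi=6|4=6
edi=6^14=8
edx=100+4=104
ebx=14-2=12
cmp ebx, 0  (cmp 12,0)
jg loop: taken
eax=4+12=16
eax=M[104]=7
edi=8|7=15
edi=15^12=3
edx=104+4=108
ebx=12-2=10
cmp ebx, 0  (cmp 10,0)
jg loop: taken
eax=7+10=17
eax=M[108]=25
edi=3|25=27
edi=27^10=17
edx=108+4=112
ebx=10-2=8
cmp ebx, 0  (cmp 8,0)
jg loop: taken
eax=25+8=33
eax=M[112]=18
edi=17|18=19
edi=19^8=27
edx=112+4=116
ebx=8-2=6
cmp ebx, 0  (cmp 6,0)
jg loop: taken
eax=18+6=24
eax=M[116]=-7
edi=27|(-7)=-5
edi=(-5)^6=-3
edx=116+4=120
ebx=6-2=4
cmp ebx, 0  (cmp 4,0)
jg loop: taken
eax=(-7)+4=-3
eax=M[120]=6
edi=(-3)|6=-1
edi=(-1)^4=-5
edx=120+4=124
ebx=4-2=2
cmp ebx, 0  (cmp 2,0)
jg loop: taken
eax=6+2=8
eax=M[124]=4
edi=(-5)|4=-1
edi=(-1)^2=-3
edx=124+4=128
ebx=2-2=0
cmp ebx, 0  (cmp 0,0)
jg loop: not taken
halt.
Total executed instructions: 61.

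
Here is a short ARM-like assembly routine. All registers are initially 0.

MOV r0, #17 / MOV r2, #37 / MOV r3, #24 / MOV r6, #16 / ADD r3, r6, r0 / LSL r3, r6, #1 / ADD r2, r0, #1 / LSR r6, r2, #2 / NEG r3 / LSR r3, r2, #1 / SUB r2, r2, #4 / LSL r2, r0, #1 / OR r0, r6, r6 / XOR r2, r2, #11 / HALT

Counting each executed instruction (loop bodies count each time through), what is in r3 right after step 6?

32

MOV r0, #17 → r0=17
MOV r2, #37 → r2=37
MOV r3, #24 → r3=24
MOV r6, #16 → r6=16
ADD r3, r6, r0 → r3=16+17=33
LSL r3, r6, #1 → r3=16<<1=32
After step 6: r3 = 32.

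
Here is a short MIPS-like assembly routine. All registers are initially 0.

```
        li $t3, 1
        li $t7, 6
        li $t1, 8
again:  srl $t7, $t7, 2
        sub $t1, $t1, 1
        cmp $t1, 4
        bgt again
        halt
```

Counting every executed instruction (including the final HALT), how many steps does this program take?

20

$t3=1
$t7=6
$t1=8
$t7=6>>2=1
$t1=8-1=7
cmp $t1, 4  (cmp 7,4)
bgt again: taken
$t7=1>>2=0
$t1=7-1=6
cmp $t1, 4  (cmp 6,4)
bgt again: taken
$t7=0>>2=0
$t1=6-1=5
cmp $t1, 4  (cmp 5,4)
bgt again: taken
$t7=0>>2=0
$t1=5-1=4
cmp $t1, 4  (cmp 4,4)
bgt again: not taken
halt.
Total executed instructions: 20.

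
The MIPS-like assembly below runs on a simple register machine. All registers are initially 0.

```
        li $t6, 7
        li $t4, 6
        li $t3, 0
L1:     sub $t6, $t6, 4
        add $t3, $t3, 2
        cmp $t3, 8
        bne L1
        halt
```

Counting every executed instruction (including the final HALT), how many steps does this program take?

after li $t6, 7: $t6=7
after li $t4, 6: $t4=6
after li $t3, 0: $t3=0
after sub $t6, $t6, 4: $t6=7-4=3
after add $t3, $t3, 2: $t3=0+2=2
cmp $t3, 8  (cmp 2,8)
bne L1: taken
after sub $t6, $t6, 4: $t6=3-4=-1
after add $t3, $t3, 2: $t3=2+2=4
cmp $t3, 8  (cmp 4,8)
bne L1: taken
after sub $t6, $t6, 4: $t6=(-1)-4=-5
after add $t3, $t3, 2: $t3=4+2=6
cmp $t3, 8  (cmp 6,8)
bne L1: taken
after sub $t6, $t6, 4: $t6=(-5)-4=-9
after add $t3, $t3, 2: $t3=6+2=8
cmp $t3, 8  (cmp 8,8)
bne L1: not taken
halt.
Total executed instructions: 20.

20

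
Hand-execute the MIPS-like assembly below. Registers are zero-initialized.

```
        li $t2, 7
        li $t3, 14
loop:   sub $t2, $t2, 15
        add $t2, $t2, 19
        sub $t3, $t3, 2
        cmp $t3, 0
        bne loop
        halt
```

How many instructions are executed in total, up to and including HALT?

$t2=7
$t3=14
$t2=7-15=-8
$t2=(-8)+19=11
$t3=14-2=12
cmp $t3, 0  (cmp 12,0)
bne loop: taken
$t2=11-15=-4
$t2=(-4)+19=15
$t3=12-2=10
cmp $t3, 0  (cmp 10,0)
bne loop: taken
$t2=15-15=0
$t2=0+19=19
$t3=10-2=8
cmp $t3, 0  (cmp 8,0)
bne loop: taken
$t2=19-15=4
$t2=4+19=23
$t3=8-2=6
cmp $t3, 0  (cmp 6,0)
bne loop: taken
$t2=23-15=8
$t2=8+19=27
$t3=6-2=4
cmp $t3, 0  (cmp 4,0)
bne loop: taken
$t2=27-15=12
$t2=12+19=31
$t3=4-2=2
cmp $t3, 0  (cmp 2,0)
bne loop: taken
$t2=31-15=16
$t2=16+19=35
$t3=2-2=0
cmp $t3, 0  (cmp 0,0)
bne loop: not taken
halt.
Total executed instructions: 38.

38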